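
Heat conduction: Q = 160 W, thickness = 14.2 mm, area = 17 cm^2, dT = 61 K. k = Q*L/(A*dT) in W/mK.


k = 160*14.2/1000/(17/10000*61) = 21.91 W/mK

21.91


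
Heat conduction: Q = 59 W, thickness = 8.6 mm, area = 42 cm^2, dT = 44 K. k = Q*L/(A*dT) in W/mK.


k = 59*8.6/1000/(42/10000*44) = 2.75 W/mK

2.75


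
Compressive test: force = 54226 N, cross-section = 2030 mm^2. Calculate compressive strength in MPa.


CS = 54226 / 2030 = 26.7 MPa

26.7


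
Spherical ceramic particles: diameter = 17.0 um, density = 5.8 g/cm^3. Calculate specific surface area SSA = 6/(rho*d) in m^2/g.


SSA = 6 / (5.8 * 17.0) = 0.061 m^2/g

0.061


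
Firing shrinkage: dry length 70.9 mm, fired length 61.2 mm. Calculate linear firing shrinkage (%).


FS = (70.9 - 61.2) / 70.9 * 100 = 13.68%

13.68


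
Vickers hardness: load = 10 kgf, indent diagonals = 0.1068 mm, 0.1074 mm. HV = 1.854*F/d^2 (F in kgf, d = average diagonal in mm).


d_avg = (0.1068+0.1074)/2 = 0.1071 mm
HV = 1.854*10/0.1071^2 = 1616

1616


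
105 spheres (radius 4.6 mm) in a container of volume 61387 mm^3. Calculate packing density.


V_sphere = 4/3*pi*4.6^3 = 407.7201 mm^3
Total V = 105*407.7201 = 42810.6105 mm^3
PD = 42810.6105 / 61387 = 0.697

0.697


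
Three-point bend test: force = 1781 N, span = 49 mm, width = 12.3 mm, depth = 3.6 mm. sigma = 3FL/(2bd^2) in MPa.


sigma = 3*1781*49/(2*12.3*3.6^2) = 821.2 MPa

821.2


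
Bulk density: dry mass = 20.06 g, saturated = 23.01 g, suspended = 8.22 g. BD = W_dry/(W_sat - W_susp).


BD = 20.06 / (23.01 - 8.22) = 20.06 / 14.79 = 1.356 g/cm^3

1.356


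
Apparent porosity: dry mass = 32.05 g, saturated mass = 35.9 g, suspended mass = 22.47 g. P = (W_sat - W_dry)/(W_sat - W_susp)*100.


P = (35.9 - 32.05) / (35.9 - 22.47) * 100 = 3.85 / 13.43 * 100 = 28.7%

28.7


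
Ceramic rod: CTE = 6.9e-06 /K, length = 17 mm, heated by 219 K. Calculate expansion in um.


dL = 6.9e-06 * 17 * 219 * 1000 = 25.689 um

25.689


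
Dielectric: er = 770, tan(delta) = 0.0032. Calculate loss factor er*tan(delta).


Loss = 770 * 0.0032 = 2.464

2.464


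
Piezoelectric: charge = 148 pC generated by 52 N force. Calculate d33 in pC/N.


d33 = 148 / 52 = 2.8 pC/N

2.8


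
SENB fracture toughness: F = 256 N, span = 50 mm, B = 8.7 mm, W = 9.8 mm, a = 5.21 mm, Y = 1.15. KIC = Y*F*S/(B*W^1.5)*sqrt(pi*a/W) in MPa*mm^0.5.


KIC = 1.15*256*50/(8.7*9.8^1.5)*sqrt(pi*5.21/9.8) = 71.27

71.27


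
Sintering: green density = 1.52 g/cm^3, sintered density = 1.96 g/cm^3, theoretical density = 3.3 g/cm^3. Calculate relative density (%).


Relative = 1.96 / 3.3 * 100 = 59.4%

59.4


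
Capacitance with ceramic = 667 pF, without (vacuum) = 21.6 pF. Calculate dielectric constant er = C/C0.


er = 667 / 21.6 = 30.88

30.88


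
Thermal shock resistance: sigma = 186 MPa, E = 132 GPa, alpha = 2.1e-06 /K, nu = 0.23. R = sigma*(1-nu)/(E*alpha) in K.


R = 186*(1-0.23)/(132*1000*2.1e-06) = 517 K

517


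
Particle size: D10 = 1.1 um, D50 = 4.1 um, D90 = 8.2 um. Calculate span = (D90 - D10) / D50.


Span = (8.2 - 1.1) / 4.1 = 7.1 / 4.1 = 1.732

1.732


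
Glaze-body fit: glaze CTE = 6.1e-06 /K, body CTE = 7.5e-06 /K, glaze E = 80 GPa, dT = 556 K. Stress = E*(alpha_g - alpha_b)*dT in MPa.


Stress = 80*1000*(6.1e-06 - 7.5e-06)*556 = -62.3 MPa

-62.3


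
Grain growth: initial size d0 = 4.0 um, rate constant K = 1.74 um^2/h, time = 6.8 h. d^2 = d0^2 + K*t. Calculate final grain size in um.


d^2 = 4.0^2 + 1.74*6.8 = 27.832
d = sqrt(27.832) = 5.28 um

5.28


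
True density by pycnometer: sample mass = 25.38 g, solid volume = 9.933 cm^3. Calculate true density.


TD = 25.38 / 9.933 = 2.555 g/cm^3

2.555


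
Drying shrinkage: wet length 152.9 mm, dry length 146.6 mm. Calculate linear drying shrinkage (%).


DS = (152.9 - 146.6) / 152.9 * 100 = 4.12%

4.12


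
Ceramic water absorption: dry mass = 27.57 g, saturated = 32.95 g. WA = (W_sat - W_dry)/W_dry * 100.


WA = (32.95 - 27.57) / 27.57 * 100 = 19.51%

19.51


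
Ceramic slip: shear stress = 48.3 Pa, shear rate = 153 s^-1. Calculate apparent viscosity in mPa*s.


eta = tau/gamma * 1000 = 48.3/153 * 1000 = 315.7 mPa*s

315.7


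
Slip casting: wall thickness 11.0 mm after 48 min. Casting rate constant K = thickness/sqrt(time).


K = 11.0 / sqrt(48) = 11.0 / 6.9282 = 1.588 mm/min^0.5

1.588


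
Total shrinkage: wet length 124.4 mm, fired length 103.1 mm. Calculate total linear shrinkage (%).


TS = (124.4 - 103.1) / 124.4 * 100 = 17.12%

17.12


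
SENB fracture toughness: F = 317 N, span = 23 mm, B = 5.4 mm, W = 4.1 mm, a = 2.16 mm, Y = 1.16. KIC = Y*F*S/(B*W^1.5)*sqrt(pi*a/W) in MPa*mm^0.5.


KIC = 1.16*317*23/(5.4*4.1^1.5)*sqrt(pi*2.16/4.1) = 242.71

242.71


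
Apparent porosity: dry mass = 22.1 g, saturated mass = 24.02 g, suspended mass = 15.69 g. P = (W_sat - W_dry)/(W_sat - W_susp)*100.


P = (24.02 - 22.1) / (24.02 - 15.69) * 100 = 1.92 / 8.33 * 100 = 23.0%

23.0


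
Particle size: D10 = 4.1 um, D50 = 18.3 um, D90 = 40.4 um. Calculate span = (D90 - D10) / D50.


Span = (40.4 - 4.1) / 18.3 = 36.3 / 18.3 = 1.984

1.984


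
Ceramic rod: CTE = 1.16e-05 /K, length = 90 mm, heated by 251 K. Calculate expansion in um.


dL = 1.16e-05 * 90 * 251 * 1000 = 262.044 um

262.044


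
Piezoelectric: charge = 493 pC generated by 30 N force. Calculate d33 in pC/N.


d33 = 493 / 30 = 16.4 pC/N

16.4


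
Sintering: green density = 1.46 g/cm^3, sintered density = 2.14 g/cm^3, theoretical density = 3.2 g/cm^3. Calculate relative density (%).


Relative = 2.14 / 3.2 * 100 = 66.9%

66.9


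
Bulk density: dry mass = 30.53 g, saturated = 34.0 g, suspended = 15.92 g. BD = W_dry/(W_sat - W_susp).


BD = 30.53 / (34.0 - 15.92) = 30.53 / 18.08 = 1.689 g/cm^3

1.689


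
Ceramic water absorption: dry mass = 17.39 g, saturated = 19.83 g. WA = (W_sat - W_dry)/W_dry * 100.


WA = (19.83 - 17.39) / 17.39 * 100 = 14.03%

14.03


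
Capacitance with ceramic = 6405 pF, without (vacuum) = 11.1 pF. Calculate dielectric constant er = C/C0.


er = 6405 / 11.1 = 577.03

577.03


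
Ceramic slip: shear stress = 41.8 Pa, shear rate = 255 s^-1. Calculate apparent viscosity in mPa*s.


eta = tau/gamma * 1000 = 41.8/255 * 1000 = 163.9 mPa*s

163.9


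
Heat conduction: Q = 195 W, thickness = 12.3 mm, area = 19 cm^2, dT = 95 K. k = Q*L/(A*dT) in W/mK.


k = 195*12.3/1000/(19/10000*95) = 13.29 W/mK

13.29


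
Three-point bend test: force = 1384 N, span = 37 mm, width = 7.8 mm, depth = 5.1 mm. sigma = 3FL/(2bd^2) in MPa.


sigma = 3*1384*37/(2*7.8*5.1^2) = 378.6 MPa

378.6


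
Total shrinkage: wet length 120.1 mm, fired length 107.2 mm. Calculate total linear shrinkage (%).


TS = (120.1 - 107.2) / 120.1 * 100 = 10.74%

10.74


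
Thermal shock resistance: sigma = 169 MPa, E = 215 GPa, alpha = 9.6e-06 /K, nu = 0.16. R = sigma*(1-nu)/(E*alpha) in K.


R = 169*(1-0.16)/(215*1000*9.6e-06) = 69 K

69


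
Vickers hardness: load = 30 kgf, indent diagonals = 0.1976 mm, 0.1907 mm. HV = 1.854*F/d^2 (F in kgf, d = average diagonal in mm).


d_avg = (0.1976+0.1907)/2 = 0.19415 mm
HV = 1.854*30/0.19415^2 = 1476

1476


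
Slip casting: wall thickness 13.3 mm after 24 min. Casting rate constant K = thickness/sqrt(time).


K = 13.3 / sqrt(24) = 13.3 / 4.899 = 2.715 mm/min^0.5

2.715


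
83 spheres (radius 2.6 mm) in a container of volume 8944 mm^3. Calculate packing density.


V_sphere = 4/3*pi*2.6^3 = 73.6222 mm^3
Total V = 83*73.6222 = 6110.6426 mm^3
PD = 6110.6426 / 8944 = 0.683

0.683


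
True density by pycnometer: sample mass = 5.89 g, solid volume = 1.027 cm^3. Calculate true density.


TD = 5.89 / 1.027 = 5.735 g/cm^3

5.735


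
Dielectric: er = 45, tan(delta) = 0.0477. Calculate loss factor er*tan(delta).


Loss = 45 * 0.0477 = 2.147

2.147


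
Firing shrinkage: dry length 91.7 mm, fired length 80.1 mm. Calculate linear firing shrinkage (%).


FS = (91.7 - 80.1) / 91.7 * 100 = 12.65%

12.65


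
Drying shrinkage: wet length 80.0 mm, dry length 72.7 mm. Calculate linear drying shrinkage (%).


DS = (80.0 - 72.7) / 80.0 * 100 = 9.13%

9.13


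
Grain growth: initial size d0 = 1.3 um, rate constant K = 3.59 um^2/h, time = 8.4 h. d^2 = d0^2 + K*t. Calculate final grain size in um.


d^2 = 1.3^2 + 3.59*8.4 = 31.846
d = sqrt(31.846) = 5.64 um

5.64


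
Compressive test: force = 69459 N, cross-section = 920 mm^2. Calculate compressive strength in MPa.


CS = 69459 / 920 = 75.5 MPa

75.5


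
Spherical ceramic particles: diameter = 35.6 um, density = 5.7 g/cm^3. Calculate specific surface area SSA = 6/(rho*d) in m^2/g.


SSA = 6 / (5.7 * 35.6) = 0.03 m^2/g

0.03


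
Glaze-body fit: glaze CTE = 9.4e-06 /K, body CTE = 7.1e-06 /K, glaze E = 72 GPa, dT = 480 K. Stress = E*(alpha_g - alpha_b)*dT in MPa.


Stress = 72*1000*(9.4e-06 - 7.1e-06)*480 = 79.5 MPa

79.5


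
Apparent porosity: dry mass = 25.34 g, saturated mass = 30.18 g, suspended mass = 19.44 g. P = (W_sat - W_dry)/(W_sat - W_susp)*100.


P = (30.18 - 25.34) / (30.18 - 19.44) * 100 = 4.84 / 10.74 * 100 = 45.1%

45.1


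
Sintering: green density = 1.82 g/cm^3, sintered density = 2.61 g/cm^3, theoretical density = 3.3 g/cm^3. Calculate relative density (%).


Relative = 2.61 / 3.3 * 100 = 79.1%

79.1


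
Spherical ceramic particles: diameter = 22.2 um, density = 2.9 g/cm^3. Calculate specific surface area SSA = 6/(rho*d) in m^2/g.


SSA = 6 / (2.9 * 22.2) = 0.093 m^2/g

0.093


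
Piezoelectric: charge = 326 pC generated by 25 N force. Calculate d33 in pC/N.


d33 = 326 / 25 = 13.0 pC/N

13.0


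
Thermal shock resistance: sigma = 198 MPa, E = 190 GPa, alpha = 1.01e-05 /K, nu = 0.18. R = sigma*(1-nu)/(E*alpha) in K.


R = 198*(1-0.18)/(190*1000*1.01e-05) = 85 K

85


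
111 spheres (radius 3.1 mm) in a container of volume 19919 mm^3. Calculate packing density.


V_sphere = 4/3*pi*3.1^3 = 124.7882 mm^3
Total V = 111*124.7882 = 13851.4902 mm^3
PD = 13851.4902 / 19919 = 0.695

0.695


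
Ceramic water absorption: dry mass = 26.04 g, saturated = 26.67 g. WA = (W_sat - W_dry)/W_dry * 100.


WA = (26.67 - 26.04) / 26.04 * 100 = 2.42%

2.42


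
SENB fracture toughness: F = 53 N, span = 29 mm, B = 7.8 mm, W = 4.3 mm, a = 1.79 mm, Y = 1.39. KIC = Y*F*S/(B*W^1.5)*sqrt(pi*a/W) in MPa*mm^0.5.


KIC = 1.39*53*29/(7.8*4.3^1.5)*sqrt(pi*1.79/4.3) = 35.13

35.13


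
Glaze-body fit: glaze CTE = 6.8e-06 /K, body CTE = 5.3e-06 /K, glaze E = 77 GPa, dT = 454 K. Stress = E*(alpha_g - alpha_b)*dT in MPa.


Stress = 77*1000*(6.8e-06 - 5.3e-06)*454 = 52.4 MPa

52.4


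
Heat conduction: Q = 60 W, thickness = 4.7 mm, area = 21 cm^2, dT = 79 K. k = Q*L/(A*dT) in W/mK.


k = 60*4.7/1000/(21/10000*79) = 1.7 W/mK

1.7


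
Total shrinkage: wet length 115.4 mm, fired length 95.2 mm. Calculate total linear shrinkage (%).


TS = (115.4 - 95.2) / 115.4 * 100 = 17.5%

17.5


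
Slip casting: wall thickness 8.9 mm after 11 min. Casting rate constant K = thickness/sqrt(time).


K = 8.9 / sqrt(11) = 8.9 / 3.3166 = 2.683 mm/min^0.5

2.683


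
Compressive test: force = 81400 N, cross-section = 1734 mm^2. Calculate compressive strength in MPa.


CS = 81400 / 1734 = 46.9 MPa

46.9


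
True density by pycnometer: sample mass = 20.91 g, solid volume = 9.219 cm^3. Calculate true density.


TD = 20.91 / 9.219 = 2.268 g/cm^3

2.268


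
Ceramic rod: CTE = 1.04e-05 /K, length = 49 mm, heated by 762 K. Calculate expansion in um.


dL = 1.04e-05 * 49 * 762 * 1000 = 388.315 um

388.315


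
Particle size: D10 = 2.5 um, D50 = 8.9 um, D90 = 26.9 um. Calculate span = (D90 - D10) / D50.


Span = (26.9 - 2.5) / 8.9 = 24.4 / 8.9 = 2.742

2.742


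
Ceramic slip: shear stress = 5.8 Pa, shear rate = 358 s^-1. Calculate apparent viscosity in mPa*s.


eta = tau/gamma * 1000 = 5.8/358 * 1000 = 16.2 mPa*s

16.2


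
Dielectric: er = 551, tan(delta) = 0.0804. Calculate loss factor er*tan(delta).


Loss = 551 * 0.0804 = 44.3

44.3


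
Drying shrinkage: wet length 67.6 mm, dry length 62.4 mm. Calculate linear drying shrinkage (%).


DS = (67.6 - 62.4) / 67.6 * 100 = 7.69%

7.69


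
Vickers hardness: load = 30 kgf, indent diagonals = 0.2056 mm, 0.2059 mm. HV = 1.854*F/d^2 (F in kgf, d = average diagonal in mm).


d_avg = (0.2056+0.2059)/2 = 0.20575 mm
HV = 1.854*30/0.20575^2 = 1314

1314


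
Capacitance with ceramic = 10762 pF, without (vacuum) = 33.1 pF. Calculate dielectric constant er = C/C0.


er = 10762 / 33.1 = 325.14

325.14


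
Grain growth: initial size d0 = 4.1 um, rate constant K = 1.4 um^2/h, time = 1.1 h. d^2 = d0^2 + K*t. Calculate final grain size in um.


d^2 = 4.1^2 + 1.4*1.1 = 18.35
d = sqrt(18.35) = 4.28 um

4.28


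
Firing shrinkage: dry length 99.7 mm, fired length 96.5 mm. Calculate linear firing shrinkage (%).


FS = (99.7 - 96.5) / 99.7 * 100 = 3.21%

3.21


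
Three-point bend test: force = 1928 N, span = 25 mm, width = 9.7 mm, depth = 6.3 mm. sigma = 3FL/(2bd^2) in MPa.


sigma = 3*1928*25/(2*9.7*6.3^2) = 187.8 MPa

187.8


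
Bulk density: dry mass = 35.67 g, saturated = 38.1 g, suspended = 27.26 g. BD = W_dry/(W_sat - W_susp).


BD = 35.67 / (38.1 - 27.26) = 35.67 / 10.84 = 3.291 g/cm^3

3.291


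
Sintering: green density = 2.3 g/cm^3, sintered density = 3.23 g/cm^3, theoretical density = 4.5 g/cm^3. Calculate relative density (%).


Relative = 3.23 / 4.5 * 100 = 71.8%

71.8


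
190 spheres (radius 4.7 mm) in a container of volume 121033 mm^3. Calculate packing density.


V_sphere = 4/3*pi*4.7^3 = 434.8928 mm^3
Total V = 190*434.8928 = 82629.632 mm^3
PD = 82629.632 / 121033 = 0.683

0.683


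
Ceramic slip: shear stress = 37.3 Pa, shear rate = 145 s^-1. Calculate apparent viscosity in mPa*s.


eta = tau/gamma * 1000 = 37.3/145 * 1000 = 257.2 mPa*s

257.2


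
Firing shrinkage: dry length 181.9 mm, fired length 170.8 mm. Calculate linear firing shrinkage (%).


FS = (181.9 - 170.8) / 181.9 * 100 = 6.1%

6.1


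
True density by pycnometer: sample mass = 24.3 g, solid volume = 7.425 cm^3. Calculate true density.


TD = 24.3 / 7.425 = 3.273 g/cm^3

3.273


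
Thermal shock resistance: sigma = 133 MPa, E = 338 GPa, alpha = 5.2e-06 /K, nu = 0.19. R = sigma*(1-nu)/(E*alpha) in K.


R = 133*(1-0.19)/(338*1000*5.2e-06) = 61 K

61


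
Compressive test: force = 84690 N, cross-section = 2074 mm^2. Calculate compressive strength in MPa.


CS = 84690 / 2074 = 40.8 MPa

40.8


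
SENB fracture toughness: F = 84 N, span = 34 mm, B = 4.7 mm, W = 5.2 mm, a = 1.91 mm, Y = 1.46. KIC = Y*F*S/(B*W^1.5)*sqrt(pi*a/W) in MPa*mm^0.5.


KIC = 1.46*84*34/(4.7*5.2^1.5)*sqrt(pi*1.91/5.2) = 80.37

80.37


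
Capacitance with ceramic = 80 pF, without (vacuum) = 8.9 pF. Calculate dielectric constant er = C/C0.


er = 80 / 8.9 = 8.99

8.99


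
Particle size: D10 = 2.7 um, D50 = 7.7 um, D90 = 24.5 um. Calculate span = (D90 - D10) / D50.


Span = (24.5 - 2.7) / 7.7 = 21.8 / 7.7 = 2.831

2.831


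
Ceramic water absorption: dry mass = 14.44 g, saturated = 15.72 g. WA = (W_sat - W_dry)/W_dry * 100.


WA = (15.72 - 14.44) / 14.44 * 100 = 8.86%

8.86


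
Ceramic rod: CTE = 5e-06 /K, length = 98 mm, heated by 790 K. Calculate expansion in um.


dL = 5e-06 * 98 * 790 * 1000 = 387.1 um

387.1


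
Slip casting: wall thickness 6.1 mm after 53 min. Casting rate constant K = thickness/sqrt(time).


K = 6.1 / sqrt(53) = 6.1 / 7.2801 = 0.838 mm/min^0.5

0.838


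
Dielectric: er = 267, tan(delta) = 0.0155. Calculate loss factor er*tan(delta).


Loss = 267 * 0.0155 = 4.139

4.139


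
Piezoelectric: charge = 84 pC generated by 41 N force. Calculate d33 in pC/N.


d33 = 84 / 41 = 2.0 pC/N

2.0


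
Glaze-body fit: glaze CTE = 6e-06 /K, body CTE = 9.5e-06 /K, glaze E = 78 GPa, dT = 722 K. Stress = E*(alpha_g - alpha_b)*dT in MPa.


Stress = 78*1000*(6e-06 - 9.5e-06)*722 = -197.1 MPa

-197.1


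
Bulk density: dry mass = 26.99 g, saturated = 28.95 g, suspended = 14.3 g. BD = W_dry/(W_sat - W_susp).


BD = 26.99 / (28.95 - 14.3) = 26.99 / 14.65 = 1.842 g/cm^3

1.842


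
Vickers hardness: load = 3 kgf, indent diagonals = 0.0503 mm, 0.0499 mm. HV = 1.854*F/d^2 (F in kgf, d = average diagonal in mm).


d_avg = (0.0503+0.0499)/2 = 0.0501 mm
HV = 1.854*3/0.0501^2 = 2216

2216


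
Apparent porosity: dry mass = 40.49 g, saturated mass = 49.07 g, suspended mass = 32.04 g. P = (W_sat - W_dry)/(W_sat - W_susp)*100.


P = (49.07 - 40.49) / (49.07 - 32.04) * 100 = 8.58 / 17.03 * 100 = 50.4%

50.4


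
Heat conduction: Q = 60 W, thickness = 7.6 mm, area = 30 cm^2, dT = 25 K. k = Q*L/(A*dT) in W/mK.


k = 60*7.6/1000/(30/10000*25) = 6.08 W/mK

6.08


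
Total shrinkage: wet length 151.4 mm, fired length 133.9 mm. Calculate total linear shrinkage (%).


TS = (151.4 - 133.9) / 151.4 * 100 = 11.56%

11.56


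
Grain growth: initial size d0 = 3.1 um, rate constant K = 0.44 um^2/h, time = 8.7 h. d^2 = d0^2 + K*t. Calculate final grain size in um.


d^2 = 3.1^2 + 0.44*8.7 = 13.438
d = sqrt(13.438) = 3.67 um

3.67


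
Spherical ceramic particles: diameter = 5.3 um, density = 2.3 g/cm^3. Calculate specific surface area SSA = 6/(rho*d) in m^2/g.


SSA = 6 / (2.3 * 5.3) = 0.492 m^2/g

0.492


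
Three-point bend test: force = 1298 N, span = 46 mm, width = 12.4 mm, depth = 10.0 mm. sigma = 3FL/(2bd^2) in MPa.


sigma = 3*1298*46/(2*12.4*10.0^2) = 72.2 MPa

72.2


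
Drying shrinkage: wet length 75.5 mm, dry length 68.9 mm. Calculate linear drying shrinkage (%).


DS = (75.5 - 68.9) / 75.5 * 100 = 8.74%

8.74


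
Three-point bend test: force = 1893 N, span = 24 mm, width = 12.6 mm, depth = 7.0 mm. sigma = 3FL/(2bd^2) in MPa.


sigma = 3*1893*24/(2*12.6*7.0^2) = 110.4 MPa

110.4


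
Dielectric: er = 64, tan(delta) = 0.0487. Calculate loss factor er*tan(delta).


Loss = 64 * 0.0487 = 3.117

3.117


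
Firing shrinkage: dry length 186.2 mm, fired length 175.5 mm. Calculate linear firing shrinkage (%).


FS = (186.2 - 175.5) / 186.2 * 100 = 5.75%

5.75


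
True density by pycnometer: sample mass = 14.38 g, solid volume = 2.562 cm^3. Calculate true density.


TD = 14.38 / 2.562 = 5.613 g/cm^3

5.613


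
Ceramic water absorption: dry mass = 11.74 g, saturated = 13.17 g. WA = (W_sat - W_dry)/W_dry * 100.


WA = (13.17 - 11.74) / 11.74 * 100 = 12.18%

12.18


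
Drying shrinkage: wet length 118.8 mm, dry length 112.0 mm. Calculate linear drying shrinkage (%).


DS = (118.8 - 112.0) / 118.8 * 100 = 5.72%

5.72


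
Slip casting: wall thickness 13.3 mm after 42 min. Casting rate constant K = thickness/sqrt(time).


K = 13.3 / sqrt(42) = 13.3 / 6.4807 = 2.052 mm/min^0.5

2.052


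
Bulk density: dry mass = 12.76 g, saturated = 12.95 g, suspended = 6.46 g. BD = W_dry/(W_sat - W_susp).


BD = 12.76 / (12.95 - 6.46) = 12.76 / 6.49 = 1.966 g/cm^3

1.966


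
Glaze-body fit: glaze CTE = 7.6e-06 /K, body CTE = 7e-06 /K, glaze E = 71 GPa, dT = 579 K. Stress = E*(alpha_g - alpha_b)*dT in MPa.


Stress = 71*1000*(7.6e-06 - 7e-06)*579 = 24.7 MPa

24.7


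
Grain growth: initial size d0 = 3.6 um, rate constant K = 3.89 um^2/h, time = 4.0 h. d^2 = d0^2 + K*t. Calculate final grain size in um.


d^2 = 3.6^2 + 3.89*4.0 = 28.52
d = sqrt(28.52) = 5.34 um

5.34


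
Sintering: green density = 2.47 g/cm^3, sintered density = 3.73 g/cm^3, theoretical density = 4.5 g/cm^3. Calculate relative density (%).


Relative = 3.73 / 4.5 * 100 = 82.9%

82.9


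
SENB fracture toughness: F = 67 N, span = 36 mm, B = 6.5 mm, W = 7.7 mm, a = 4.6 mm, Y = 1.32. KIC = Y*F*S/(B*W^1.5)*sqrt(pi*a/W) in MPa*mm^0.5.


KIC = 1.32*67*36/(6.5*7.7^1.5)*sqrt(pi*4.6/7.7) = 31.41

31.41


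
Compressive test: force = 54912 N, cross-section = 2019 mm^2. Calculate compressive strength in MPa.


CS = 54912 / 2019 = 27.2 MPa

27.2


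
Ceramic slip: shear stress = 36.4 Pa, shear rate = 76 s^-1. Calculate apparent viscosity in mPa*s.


eta = tau/gamma * 1000 = 36.4/76 * 1000 = 478.9 mPa*s

478.9


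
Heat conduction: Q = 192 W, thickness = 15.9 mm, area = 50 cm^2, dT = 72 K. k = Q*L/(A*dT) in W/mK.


k = 192*15.9/1000/(50/10000*72) = 8.48 W/mK

8.48


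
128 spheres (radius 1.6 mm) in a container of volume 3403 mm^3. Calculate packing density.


V_sphere = 4/3*pi*1.6^3 = 17.1573 mm^3
Total V = 128*17.1573 = 2196.1344 mm^3
PD = 2196.1344 / 3403 = 0.645

0.645


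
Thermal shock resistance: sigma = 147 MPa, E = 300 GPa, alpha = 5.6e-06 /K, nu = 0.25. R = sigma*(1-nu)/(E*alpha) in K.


R = 147*(1-0.25)/(300*1000*5.6e-06) = 66 K

66


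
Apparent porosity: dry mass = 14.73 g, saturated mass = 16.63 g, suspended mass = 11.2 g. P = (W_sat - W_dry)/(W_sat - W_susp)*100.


P = (16.63 - 14.73) / (16.63 - 11.2) * 100 = 1.9 / 5.43 * 100 = 35.0%

35.0


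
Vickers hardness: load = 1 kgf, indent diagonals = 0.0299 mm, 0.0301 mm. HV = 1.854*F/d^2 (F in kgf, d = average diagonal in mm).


d_avg = (0.0299+0.0301)/2 = 0.03 mm
HV = 1.854*1/0.03^2 = 2060

2060


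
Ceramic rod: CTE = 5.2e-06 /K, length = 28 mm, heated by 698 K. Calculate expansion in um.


dL = 5.2e-06 * 28 * 698 * 1000 = 101.629 um

101.629


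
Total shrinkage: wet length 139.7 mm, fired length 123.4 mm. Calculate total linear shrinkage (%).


TS = (139.7 - 123.4) / 139.7 * 100 = 11.67%

11.67


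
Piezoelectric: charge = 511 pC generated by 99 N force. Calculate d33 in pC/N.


d33 = 511 / 99 = 5.2 pC/N

5.2


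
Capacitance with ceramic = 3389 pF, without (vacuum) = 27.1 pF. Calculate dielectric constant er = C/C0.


er = 3389 / 27.1 = 125.06

125.06


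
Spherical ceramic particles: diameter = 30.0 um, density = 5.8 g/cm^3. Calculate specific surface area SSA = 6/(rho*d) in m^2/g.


SSA = 6 / (5.8 * 30.0) = 0.034 m^2/g

0.034


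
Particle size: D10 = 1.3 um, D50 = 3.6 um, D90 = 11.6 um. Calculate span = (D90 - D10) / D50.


Span = (11.6 - 1.3) / 3.6 = 10.3 / 3.6 = 2.861

2.861


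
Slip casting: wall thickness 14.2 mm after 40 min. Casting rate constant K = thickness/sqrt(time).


K = 14.2 / sqrt(40) = 14.2 / 6.3246 = 2.245 mm/min^0.5

2.245


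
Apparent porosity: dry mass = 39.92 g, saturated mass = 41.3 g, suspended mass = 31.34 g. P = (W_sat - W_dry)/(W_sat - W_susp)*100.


P = (41.3 - 39.92) / (41.3 - 31.34) * 100 = 1.38 / 9.96 * 100 = 13.9%

13.9


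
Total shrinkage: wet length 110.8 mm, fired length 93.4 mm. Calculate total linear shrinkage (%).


TS = (110.8 - 93.4) / 110.8 * 100 = 15.7%

15.7


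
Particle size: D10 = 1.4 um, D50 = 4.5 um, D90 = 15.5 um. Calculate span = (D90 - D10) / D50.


Span = (15.5 - 1.4) / 4.5 = 14.1 / 4.5 = 3.133

3.133


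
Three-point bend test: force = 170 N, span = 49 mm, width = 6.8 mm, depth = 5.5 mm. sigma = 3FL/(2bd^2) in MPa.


sigma = 3*170*49/(2*6.8*5.5^2) = 60.7 MPa

60.7


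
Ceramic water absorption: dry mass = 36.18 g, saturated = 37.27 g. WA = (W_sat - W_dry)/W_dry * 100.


WA = (37.27 - 36.18) / 36.18 * 100 = 3.01%

3.01


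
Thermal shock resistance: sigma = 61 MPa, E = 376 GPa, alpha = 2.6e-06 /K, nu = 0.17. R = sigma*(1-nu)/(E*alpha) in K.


R = 61*(1-0.17)/(376*1000*2.6e-06) = 52 K

52


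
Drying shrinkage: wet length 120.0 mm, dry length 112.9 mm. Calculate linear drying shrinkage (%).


DS = (120.0 - 112.9) / 120.0 * 100 = 5.92%

5.92


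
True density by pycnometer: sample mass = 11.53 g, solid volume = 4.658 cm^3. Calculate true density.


TD = 11.53 / 4.658 = 2.475 g/cm^3

2.475


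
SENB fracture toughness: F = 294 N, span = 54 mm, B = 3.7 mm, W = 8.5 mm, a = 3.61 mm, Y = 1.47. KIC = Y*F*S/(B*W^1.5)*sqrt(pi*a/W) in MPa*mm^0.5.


KIC = 1.47*294*54/(3.7*8.5^1.5)*sqrt(pi*3.61/8.5) = 294.0

294.0


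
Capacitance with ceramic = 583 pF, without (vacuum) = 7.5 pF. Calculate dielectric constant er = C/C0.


er = 583 / 7.5 = 77.73

77.73


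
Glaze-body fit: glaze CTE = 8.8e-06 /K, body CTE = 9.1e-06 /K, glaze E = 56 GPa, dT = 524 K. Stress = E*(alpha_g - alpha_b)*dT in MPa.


Stress = 56*1000*(8.8e-06 - 9.1e-06)*524 = -8.8 MPa

-8.8


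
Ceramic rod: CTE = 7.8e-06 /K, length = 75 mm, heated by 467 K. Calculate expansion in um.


dL = 7.8e-06 * 75 * 467 * 1000 = 273.195 um

273.195


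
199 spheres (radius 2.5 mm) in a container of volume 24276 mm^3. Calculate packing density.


V_sphere = 4/3*pi*2.5^3 = 65.4498 mm^3
Total V = 199*65.4498 = 13024.5102 mm^3
PD = 13024.5102 / 24276 = 0.537

0.537


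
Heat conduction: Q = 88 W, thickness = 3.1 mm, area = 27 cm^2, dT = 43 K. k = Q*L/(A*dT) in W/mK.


k = 88*3.1/1000/(27/10000*43) = 2.35 W/mK

2.35


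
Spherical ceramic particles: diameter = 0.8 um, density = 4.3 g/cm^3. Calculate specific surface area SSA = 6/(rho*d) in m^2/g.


SSA = 6 / (4.3 * 0.8) = 1.744 m^2/g

1.744


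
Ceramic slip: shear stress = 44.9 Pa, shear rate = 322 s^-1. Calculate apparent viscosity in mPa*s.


eta = tau/gamma * 1000 = 44.9/322 * 1000 = 139.4 mPa*s

139.4


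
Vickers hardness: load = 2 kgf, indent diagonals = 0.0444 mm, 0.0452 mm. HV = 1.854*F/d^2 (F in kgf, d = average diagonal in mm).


d_avg = (0.0444+0.0452)/2 = 0.0448 mm
HV = 1.854*2/0.0448^2 = 1847

1847


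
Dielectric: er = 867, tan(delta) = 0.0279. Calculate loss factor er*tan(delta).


Loss = 867 * 0.0279 = 24.189

24.189


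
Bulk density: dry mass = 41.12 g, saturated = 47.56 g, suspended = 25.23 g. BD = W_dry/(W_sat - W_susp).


BD = 41.12 / (47.56 - 25.23) = 41.12 / 22.33 = 1.841 g/cm^3

1.841


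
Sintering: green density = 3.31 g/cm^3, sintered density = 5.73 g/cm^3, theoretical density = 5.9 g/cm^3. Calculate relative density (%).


Relative = 5.73 / 5.9 * 100 = 97.1%

97.1


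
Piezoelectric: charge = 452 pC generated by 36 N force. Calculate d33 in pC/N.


d33 = 452 / 36 = 12.6 pC/N

12.6


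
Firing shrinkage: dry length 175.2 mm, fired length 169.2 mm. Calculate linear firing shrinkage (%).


FS = (175.2 - 169.2) / 175.2 * 100 = 3.42%

3.42


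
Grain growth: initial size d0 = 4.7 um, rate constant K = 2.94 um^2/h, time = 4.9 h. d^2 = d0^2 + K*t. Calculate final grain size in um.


d^2 = 4.7^2 + 2.94*4.9 = 36.496
d = sqrt(36.496) = 6.04 um

6.04


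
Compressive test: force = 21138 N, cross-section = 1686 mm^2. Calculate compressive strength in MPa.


CS = 21138 / 1686 = 12.5 MPa

12.5


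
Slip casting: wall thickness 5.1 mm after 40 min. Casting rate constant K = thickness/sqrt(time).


K = 5.1 / sqrt(40) = 5.1 / 6.3246 = 0.806 mm/min^0.5

0.806


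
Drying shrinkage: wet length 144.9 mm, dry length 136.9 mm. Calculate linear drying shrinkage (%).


DS = (144.9 - 136.9) / 144.9 * 100 = 5.52%

5.52


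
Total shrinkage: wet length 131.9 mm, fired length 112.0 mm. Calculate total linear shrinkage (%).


TS = (131.9 - 112.0) / 131.9 * 100 = 15.09%

15.09


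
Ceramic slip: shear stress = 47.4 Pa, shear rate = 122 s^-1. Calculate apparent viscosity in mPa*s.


eta = tau/gamma * 1000 = 47.4/122 * 1000 = 388.5 mPa*s

388.5


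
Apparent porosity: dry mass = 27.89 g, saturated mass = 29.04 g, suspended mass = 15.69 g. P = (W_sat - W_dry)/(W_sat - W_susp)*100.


P = (29.04 - 27.89) / (29.04 - 15.69) * 100 = 1.15 / 13.35 * 100 = 8.6%

8.6


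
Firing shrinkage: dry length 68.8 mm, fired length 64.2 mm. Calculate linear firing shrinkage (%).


FS = (68.8 - 64.2) / 68.8 * 100 = 6.69%

6.69


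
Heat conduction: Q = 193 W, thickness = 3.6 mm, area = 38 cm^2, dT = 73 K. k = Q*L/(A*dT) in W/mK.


k = 193*3.6/1000/(38/10000*73) = 2.5 W/mK

2.5


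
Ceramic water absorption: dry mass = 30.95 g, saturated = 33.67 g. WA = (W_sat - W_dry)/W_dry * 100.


WA = (33.67 - 30.95) / 30.95 * 100 = 8.79%

8.79


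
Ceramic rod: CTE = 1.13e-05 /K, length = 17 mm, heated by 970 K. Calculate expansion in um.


dL = 1.13e-05 * 17 * 970 * 1000 = 186.337 um

186.337


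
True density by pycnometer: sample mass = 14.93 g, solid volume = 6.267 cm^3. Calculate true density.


TD = 14.93 / 6.267 = 2.382 g/cm^3

2.382


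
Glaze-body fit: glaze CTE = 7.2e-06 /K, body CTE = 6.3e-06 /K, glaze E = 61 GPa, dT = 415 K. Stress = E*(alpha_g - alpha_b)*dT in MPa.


Stress = 61*1000*(7.2e-06 - 6.3e-06)*415 = 22.8 MPa

22.8


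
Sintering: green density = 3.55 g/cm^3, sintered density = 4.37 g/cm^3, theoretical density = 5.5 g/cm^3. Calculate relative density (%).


Relative = 4.37 / 5.5 * 100 = 79.5%

79.5


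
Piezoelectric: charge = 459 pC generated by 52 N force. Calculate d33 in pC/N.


d33 = 459 / 52 = 8.8 pC/N

8.8


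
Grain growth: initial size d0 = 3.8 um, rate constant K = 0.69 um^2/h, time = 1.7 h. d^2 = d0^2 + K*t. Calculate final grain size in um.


d^2 = 3.8^2 + 0.69*1.7 = 15.613
d = sqrt(15.613) = 3.95 um

3.95


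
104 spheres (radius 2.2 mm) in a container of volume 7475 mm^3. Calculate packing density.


V_sphere = 4/3*pi*2.2^3 = 44.6022 mm^3
Total V = 104*44.6022 = 4638.6288 mm^3
PD = 4638.6288 / 7475 = 0.621

0.621


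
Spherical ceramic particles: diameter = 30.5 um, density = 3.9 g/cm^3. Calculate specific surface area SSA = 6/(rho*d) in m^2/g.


SSA = 6 / (3.9 * 30.5) = 0.05 m^2/g

0.05


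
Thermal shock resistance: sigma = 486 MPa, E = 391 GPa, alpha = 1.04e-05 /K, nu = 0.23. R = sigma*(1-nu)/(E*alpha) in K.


R = 486*(1-0.23)/(391*1000*1.04e-05) = 92 K

92


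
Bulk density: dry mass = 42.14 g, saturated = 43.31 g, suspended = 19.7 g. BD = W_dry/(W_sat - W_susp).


BD = 42.14 / (43.31 - 19.7) = 42.14 / 23.61 = 1.785 g/cm^3

1.785


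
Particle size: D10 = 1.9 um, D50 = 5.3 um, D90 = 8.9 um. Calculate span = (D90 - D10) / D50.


Span = (8.9 - 1.9) / 5.3 = 7.0 / 5.3 = 1.321

1.321


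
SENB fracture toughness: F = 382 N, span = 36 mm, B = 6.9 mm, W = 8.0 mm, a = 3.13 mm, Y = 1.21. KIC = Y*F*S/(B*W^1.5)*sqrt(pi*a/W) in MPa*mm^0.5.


KIC = 1.21*382*36/(6.9*8.0^1.5)*sqrt(pi*3.13/8.0) = 118.16

118.16


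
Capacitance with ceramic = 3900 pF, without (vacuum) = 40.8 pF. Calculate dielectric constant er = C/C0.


er = 3900 / 40.8 = 95.59

95.59


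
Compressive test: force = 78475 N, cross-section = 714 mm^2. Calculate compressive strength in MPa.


CS = 78475 / 714 = 109.9 MPa

109.9


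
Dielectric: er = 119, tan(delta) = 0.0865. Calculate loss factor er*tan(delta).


Loss = 119 * 0.0865 = 10.294

10.294


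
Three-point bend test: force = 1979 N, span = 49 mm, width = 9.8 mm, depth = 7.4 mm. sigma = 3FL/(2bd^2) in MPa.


sigma = 3*1979*49/(2*9.8*7.4^2) = 271.0 MPa

271.0


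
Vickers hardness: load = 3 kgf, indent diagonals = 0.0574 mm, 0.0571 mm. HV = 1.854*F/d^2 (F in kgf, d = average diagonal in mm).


d_avg = (0.0574+0.0571)/2 = 0.05725 mm
HV = 1.854*3/0.05725^2 = 1697

1697


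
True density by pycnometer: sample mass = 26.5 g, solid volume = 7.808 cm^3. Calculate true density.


TD = 26.5 / 7.808 = 3.394 g/cm^3

3.394


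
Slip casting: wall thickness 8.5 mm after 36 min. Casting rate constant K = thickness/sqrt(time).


K = 8.5 / sqrt(36) = 8.5 / 6.0 = 1.417 mm/min^0.5

1.417


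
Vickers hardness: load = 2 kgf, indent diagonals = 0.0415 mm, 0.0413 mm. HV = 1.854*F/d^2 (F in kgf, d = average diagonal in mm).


d_avg = (0.0415+0.0413)/2 = 0.0414 mm
HV = 1.854*2/0.0414^2 = 2163

2163


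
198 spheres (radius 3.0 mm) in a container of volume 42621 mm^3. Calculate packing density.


V_sphere = 4/3*pi*3.0^3 = 113.0973 mm^3
Total V = 198*113.0973 = 22393.2654 mm^3
PD = 22393.2654 / 42621 = 0.525

0.525


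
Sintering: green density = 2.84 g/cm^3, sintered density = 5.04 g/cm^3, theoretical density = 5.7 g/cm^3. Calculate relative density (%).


Relative = 5.04 / 5.7 * 100 = 88.4%

88.4


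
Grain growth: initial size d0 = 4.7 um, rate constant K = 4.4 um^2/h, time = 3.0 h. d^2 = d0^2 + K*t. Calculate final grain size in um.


d^2 = 4.7^2 + 4.4*3.0 = 35.29
d = sqrt(35.29) = 5.94 um

5.94


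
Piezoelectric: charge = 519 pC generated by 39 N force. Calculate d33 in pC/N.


d33 = 519 / 39 = 13.3 pC/N

13.3


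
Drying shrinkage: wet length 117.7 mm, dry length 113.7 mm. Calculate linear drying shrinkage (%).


DS = (117.7 - 113.7) / 117.7 * 100 = 3.4%

3.4


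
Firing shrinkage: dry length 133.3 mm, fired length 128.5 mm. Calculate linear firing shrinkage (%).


FS = (133.3 - 128.5) / 133.3 * 100 = 3.6%

3.6


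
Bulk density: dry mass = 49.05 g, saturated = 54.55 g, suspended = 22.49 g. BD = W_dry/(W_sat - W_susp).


BD = 49.05 / (54.55 - 22.49) = 49.05 / 32.06 = 1.53 g/cm^3

1.53


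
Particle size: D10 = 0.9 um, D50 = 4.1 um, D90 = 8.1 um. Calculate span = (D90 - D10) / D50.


Span = (8.1 - 0.9) / 4.1 = 7.2 / 4.1 = 1.756

1.756


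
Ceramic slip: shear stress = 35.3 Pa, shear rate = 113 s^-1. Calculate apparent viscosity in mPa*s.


eta = tau/gamma * 1000 = 35.3/113 * 1000 = 312.4 mPa*s

312.4


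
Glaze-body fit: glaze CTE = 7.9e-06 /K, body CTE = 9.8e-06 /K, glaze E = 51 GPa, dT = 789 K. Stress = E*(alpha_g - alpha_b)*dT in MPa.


Stress = 51*1000*(7.9e-06 - 9.8e-06)*789 = -76.5 MPa

-76.5


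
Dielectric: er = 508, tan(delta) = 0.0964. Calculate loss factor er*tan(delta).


Loss = 508 * 0.0964 = 48.971

48.971


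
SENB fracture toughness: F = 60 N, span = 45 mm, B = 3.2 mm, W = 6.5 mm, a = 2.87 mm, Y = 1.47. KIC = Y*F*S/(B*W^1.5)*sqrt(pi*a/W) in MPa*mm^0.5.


KIC = 1.47*60*45/(3.2*6.5^1.5)*sqrt(pi*2.87/6.5) = 88.15

88.15


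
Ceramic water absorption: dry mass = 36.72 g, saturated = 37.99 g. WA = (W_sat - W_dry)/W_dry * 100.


WA = (37.99 - 36.72) / 36.72 * 100 = 3.46%

3.46


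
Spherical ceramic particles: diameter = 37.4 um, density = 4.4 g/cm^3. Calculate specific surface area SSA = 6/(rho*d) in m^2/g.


SSA = 6 / (4.4 * 37.4) = 0.036 m^2/g

0.036


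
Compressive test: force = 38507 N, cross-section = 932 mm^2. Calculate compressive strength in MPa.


CS = 38507 / 932 = 41.3 MPa

41.3


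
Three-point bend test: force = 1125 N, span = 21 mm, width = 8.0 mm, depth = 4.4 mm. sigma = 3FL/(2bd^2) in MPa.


sigma = 3*1125*21/(2*8.0*4.4^2) = 228.8 MPa

228.8


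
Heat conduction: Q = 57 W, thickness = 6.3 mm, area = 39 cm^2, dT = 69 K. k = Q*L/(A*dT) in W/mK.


k = 57*6.3/1000/(39/10000*69) = 1.33 W/mK

1.33


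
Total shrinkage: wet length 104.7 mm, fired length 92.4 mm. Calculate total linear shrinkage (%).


TS = (104.7 - 92.4) / 104.7 * 100 = 11.75%

11.75


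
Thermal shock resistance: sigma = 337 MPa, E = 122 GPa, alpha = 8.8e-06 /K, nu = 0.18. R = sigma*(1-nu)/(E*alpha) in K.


R = 337*(1-0.18)/(122*1000*8.8e-06) = 257 K

257


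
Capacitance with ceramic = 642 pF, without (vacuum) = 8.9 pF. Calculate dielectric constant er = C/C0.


er = 642 / 8.9 = 72.13

72.13


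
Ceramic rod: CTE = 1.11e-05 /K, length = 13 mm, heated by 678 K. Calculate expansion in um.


dL = 1.11e-05 * 13 * 678 * 1000 = 97.835 um

97.835


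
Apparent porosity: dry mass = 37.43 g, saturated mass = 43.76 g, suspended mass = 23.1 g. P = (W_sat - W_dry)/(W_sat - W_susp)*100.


P = (43.76 - 37.43) / (43.76 - 23.1) * 100 = 6.33 / 20.66 * 100 = 30.6%

30.6


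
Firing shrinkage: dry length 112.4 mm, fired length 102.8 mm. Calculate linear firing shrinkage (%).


FS = (112.4 - 102.8) / 112.4 * 100 = 8.54%

8.54


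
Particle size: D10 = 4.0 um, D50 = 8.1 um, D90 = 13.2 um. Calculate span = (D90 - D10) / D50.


Span = (13.2 - 4.0) / 8.1 = 9.2 / 8.1 = 1.136

1.136


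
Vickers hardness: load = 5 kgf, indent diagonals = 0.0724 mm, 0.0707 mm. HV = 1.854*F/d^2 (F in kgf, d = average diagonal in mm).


d_avg = (0.0724+0.0707)/2 = 0.07155 mm
HV = 1.854*5/0.07155^2 = 1811

1811


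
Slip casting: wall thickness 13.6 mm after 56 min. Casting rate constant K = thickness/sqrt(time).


K = 13.6 / sqrt(56) = 13.6 / 7.4833 = 1.817 mm/min^0.5

1.817


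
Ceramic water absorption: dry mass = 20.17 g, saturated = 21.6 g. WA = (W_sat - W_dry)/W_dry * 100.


WA = (21.6 - 20.17) / 20.17 * 100 = 7.09%

7.09


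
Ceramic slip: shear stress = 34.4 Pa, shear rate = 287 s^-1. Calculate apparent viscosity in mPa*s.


eta = tau/gamma * 1000 = 34.4/287 * 1000 = 119.9 mPa*s

119.9


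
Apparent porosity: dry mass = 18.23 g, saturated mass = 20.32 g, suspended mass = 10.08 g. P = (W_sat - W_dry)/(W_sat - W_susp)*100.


P = (20.32 - 18.23) / (20.32 - 10.08) * 100 = 2.09 / 10.24 * 100 = 20.4%

20.4


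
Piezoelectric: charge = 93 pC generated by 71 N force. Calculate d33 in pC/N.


d33 = 93 / 71 = 1.3 pC/N

1.3


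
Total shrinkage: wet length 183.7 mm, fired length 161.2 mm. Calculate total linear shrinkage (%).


TS = (183.7 - 161.2) / 183.7 * 100 = 12.25%

12.25


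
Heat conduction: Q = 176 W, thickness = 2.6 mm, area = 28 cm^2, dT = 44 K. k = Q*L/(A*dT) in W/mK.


k = 176*2.6/1000/(28/10000*44) = 3.71 W/mK

3.71


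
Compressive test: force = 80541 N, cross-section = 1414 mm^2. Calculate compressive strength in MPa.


CS = 80541 / 1414 = 57.0 MPa

57.0


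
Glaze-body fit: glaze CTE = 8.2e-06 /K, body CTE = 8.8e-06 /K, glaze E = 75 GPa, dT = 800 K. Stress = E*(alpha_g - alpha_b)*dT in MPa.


Stress = 75*1000*(8.2e-06 - 8.8e-06)*800 = -36.0 MPa

-36.0


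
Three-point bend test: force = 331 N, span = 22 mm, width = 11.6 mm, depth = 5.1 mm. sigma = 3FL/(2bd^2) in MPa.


sigma = 3*331*22/(2*11.6*5.1^2) = 36.2 MPa

36.2


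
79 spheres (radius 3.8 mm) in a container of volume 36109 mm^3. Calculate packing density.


V_sphere = 4/3*pi*3.8^3 = 229.8473 mm^3
Total V = 79*229.8473 = 18157.9367 mm^3
PD = 18157.9367 / 36109 = 0.503

0.503


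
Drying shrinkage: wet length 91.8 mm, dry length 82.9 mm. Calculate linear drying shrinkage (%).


DS = (91.8 - 82.9) / 91.8 * 100 = 9.69%

9.69


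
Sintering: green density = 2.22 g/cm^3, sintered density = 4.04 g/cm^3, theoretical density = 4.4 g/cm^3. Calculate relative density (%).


Relative = 4.04 / 4.4 * 100 = 91.8%

91.8


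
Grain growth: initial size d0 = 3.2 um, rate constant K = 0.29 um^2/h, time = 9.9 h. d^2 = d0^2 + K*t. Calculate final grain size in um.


d^2 = 3.2^2 + 0.29*9.9 = 13.111
d = sqrt(13.111) = 3.62 um

3.62


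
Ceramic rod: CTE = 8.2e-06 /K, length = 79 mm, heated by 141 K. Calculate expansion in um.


dL = 8.2e-06 * 79 * 141 * 1000 = 91.34 um

91.34


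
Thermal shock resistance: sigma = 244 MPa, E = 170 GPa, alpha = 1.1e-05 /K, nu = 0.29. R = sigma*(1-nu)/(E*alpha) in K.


R = 244*(1-0.29)/(170*1000*1.1e-05) = 93 K

93


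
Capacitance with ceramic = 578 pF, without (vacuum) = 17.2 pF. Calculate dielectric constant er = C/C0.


er = 578 / 17.2 = 33.6

33.6


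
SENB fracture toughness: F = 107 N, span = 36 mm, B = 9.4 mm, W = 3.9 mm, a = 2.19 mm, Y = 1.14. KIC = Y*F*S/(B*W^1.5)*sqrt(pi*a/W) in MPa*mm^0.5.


KIC = 1.14*107*36/(9.4*3.9^1.5)*sqrt(pi*2.19/3.9) = 80.56

80.56


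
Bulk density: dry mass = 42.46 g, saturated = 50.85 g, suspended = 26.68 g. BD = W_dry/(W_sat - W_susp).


BD = 42.46 / (50.85 - 26.68) = 42.46 / 24.17 = 1.757 g/cm^3

1.757


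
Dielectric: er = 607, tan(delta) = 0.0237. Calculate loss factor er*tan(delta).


Loss = 607 * 0.0237 = 14.386

14.386
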